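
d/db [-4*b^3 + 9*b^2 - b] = -12*b^2 + 18*b - 1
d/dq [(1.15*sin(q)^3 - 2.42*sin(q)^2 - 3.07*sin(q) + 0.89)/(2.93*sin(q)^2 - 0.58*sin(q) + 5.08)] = (3.3695*sin(q)^4 - 1.334*sin(q)^3 + 27.9247*sin(q)^2 - 29.8026*sin(q) - 15.0794)*cos(q)/(8.5849*sin(q)^4 - 3.3988*sin(q)^3 + 30.1052*sin(q)^2 - 5.8928*sin(q) + 25.8064)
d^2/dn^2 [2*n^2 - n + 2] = 4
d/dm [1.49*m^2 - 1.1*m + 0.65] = 2.98*m - 1.1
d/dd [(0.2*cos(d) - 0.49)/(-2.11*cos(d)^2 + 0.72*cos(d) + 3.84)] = (-0.422*cos(d)^2 + 2.0678*cos(d) - 1.1208)*sin(d)/(4.4521*cos(d)^4 - 3.0384*cos(d)^3 - 15.6864*cos(d)^2 + 5.5296*cos(d) + 14.7456)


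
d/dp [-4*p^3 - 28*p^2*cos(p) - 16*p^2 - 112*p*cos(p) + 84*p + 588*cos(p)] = 28*p^2*sin(p) - 12*p^2 + 112*p*sin(p) - 56*p*cos(p) - 32*p - 588*sin(p) - 112*cos(p) + 84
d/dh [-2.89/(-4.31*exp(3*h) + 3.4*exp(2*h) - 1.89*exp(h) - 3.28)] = (-37.3677*exp(2*h) + 19.652*exp(h) - 5.4621)*exp(h)/(4.31*exp(3*h) - 3.4*exp(2*h) + 1.89*exp(h) + 3.28)^2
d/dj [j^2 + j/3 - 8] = 2*j + 1/3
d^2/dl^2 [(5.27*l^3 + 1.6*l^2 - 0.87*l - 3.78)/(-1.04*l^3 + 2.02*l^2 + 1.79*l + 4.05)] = (-25.603552*l^6 - 53.21784*l^5 - 246.14304*l^4 - 147.039018*l^3 - 56.395926*l^2 - 383.817366*l - 102.727494)/(1.124864*l^9 - 6.554496*l^8 + 6.922656*l^7 + 1.178744*l^6 + 39.134484*l^5 - 23.756826*l^4 - 42.423479*l^3 - 138.328965*l^2 - 88.081425*l - 66.430125)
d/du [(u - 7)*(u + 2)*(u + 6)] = 3*u^2 + 2*u - 44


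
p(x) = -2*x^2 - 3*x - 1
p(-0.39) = -0.13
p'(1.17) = -7.68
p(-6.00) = -55.00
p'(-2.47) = 6.88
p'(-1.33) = 2.32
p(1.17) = -7.25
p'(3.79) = -18.16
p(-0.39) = -0.13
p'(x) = -4*x - 3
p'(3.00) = -15.00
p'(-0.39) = -1.44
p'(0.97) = -6.88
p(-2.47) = -5.79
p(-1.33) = -0.55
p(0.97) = -5.79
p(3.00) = -28.00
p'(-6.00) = 21.00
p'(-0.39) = -1.44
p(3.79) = -41.10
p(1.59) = -10.83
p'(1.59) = -9.36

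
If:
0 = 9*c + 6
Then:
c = -2/3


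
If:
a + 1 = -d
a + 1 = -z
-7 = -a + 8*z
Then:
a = -1/9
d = -8/9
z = -8/9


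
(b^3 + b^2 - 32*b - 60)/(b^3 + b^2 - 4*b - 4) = (b^2 - b - 30)/(b^2 - b - 2)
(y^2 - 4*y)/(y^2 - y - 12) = y/(y + 3)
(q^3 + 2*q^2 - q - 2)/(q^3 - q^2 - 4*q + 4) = (q + 1)/(q - 2)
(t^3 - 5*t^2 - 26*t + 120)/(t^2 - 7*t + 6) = (t^2 + t - 20)/(t - 1)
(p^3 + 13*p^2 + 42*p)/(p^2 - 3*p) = (p^2 + 13*p + 42)/(p - 3)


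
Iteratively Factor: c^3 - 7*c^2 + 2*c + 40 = (c + 2)*(c^2 - 9*c + 20) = (c - 5)*(c + 2)*(c - 4)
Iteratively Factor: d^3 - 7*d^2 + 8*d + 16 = (d - 4)*(d^2 - 3*d - 4) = (d - 4)*(d + 1)*(d - 4)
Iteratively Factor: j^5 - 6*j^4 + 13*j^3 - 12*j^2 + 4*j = (j - 1)*(j^4 - 5*j^3 + 8*j^2 - 4*j) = j*(j - 1)*(j^3 - 5*j^2 + 8*j - 4) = j*(j - 1)^2*(j^2 - 4*j + 4) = j*(j - 2)*(j - 1)^2*(j - 2)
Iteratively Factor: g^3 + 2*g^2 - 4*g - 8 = (g + 2)*(g^2 - 4) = (g + 2)^2*(g - 2)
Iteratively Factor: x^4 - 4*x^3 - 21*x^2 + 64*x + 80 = (x + 1)*(x^3 - 5*x^2 - 16*x + 80) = (x - 4)*(x + 1)*(x^2 - x - 20) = (x - 4)*(x + 1)*(x + 4)*(x - 5)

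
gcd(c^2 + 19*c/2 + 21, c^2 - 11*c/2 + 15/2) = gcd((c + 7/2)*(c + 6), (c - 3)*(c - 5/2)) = 1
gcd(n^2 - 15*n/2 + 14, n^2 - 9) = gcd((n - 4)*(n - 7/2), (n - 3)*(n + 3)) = 1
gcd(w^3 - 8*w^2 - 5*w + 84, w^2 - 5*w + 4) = w - 4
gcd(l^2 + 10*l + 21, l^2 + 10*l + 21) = l^2 + 10*l + 21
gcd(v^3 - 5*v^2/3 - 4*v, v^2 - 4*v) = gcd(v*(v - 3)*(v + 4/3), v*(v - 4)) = v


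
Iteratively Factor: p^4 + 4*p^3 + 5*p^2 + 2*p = (p)*(p^3 + 4*p^2 + 5*p + 2) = p*(p + 1)*(p^2 + 3*p + 2) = p*(p + 1)*(p + 2)*(p + 1)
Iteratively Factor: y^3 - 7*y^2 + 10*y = (y)*(y^2 - 7*y + 10) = y*(y - 2)*(y - 5)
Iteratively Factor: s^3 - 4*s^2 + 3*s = (s)*(s^2 - 4*s + 3) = s*(s - 1)*(s - 3)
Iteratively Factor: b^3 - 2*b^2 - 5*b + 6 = (b - 3)*(b^2 + b - 2) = (b - 3)*(b - 1)*(b + 2)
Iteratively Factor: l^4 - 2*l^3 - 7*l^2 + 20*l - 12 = (l - 1)*(l^3 - l^2 - 8*l + 12) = (l - 2)*(l - 1)*(l^2 + l - 6) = (l - 2)^2*(l - 1)*(l + 3)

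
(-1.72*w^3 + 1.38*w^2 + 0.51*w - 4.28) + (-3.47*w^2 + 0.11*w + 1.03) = -1.72*w^3 - 2.09*w^2 + 0.62*w - 3.25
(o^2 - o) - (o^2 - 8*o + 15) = 7*o - 15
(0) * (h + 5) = 0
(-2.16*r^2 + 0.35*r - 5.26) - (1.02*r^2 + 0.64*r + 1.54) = -3.18*r^2 - 0.29*r - 6.8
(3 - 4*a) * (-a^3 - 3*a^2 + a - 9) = 4*a^4 + 9*a^3 - 13*a^2 + 39*a - 27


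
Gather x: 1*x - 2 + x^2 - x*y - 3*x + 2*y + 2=x^2 + x*(-y - 2) + 2*y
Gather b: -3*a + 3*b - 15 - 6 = -3*a + 3*b - 21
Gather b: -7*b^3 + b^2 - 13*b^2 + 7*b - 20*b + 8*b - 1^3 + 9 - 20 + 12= -7*b^3 - 12*b^2 - 5*b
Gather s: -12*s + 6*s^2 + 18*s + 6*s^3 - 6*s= 6*s^3 + 6*s^2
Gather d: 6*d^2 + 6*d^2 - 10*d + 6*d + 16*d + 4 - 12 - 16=12*d^2 + 12*d - 24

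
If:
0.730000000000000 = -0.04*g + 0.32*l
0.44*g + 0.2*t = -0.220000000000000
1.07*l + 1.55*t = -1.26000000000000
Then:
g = 0.61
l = 2.36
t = -2.44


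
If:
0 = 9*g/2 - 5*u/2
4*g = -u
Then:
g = 0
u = 0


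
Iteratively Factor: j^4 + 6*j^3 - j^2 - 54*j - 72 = (j + 2)*(j^3 + 4*j^2 - 9*j - 36) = (j + 2)*(j + 3)*(j^2 + j - 12) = (j + 2)*(j + 3)*(j + 4)*(j - 3)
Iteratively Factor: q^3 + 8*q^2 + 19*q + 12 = (q + 4)*(q^2 + 4*q + 3) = (q + 1)*(q + 4)*(q + 3)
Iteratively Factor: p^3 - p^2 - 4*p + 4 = (p + 2)*(p^2 - 3*p + 2) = (p - 1)*(p + 2)*(p - 2)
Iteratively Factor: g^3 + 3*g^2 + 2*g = (g)*(g^2 + 3*g + 2) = g*(g + 2)*(g + 1)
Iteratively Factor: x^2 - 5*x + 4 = (x - 1)*(x - 4)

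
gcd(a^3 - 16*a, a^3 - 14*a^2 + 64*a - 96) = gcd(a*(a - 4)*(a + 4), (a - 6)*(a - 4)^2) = a - 4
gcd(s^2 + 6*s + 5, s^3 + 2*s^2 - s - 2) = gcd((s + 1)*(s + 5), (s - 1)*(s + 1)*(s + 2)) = s + 1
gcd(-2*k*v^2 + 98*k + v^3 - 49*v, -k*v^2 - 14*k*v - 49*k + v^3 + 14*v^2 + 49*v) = v + 7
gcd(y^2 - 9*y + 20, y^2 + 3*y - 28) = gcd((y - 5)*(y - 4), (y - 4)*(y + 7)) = y - 4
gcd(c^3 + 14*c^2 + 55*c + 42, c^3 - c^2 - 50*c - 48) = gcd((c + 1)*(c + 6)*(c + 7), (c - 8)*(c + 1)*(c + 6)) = c^2 + 7*c + 6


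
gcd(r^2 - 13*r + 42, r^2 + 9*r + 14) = 1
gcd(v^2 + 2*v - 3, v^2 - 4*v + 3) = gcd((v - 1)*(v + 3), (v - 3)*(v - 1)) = v - 1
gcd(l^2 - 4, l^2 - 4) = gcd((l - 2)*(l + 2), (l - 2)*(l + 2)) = l^2 - 4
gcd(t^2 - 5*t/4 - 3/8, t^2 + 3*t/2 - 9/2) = t - 3/2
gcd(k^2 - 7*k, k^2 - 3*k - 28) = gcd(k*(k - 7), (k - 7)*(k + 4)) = k - 7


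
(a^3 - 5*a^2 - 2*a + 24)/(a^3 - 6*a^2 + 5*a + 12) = (a + 2)/(a + 1)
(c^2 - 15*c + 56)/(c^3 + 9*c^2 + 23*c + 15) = (c^2 - 15*c + 56)/(c^3 + 9*c^2 + 23*c + 15)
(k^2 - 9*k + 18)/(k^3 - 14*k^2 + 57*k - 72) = (k - 6)/(k^2 - 11*k + 24)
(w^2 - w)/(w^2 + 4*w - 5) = w/(w + 5)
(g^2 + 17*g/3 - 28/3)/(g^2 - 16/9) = 3*(g + 7)/(3*g + 4)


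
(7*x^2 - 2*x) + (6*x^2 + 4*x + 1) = 13*x^2 + 2*x + 1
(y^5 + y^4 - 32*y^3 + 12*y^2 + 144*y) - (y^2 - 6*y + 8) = y^5 + y^4 - 32*y^3 + 11*y^2 + 150*y - 8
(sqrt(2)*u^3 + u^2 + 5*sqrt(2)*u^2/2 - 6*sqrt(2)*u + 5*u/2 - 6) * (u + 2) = sqrt(2)*u^4 + u^3 + 9*sqrt(2)*u^3/2 - sqrt(2)*u^2 + 9*u^2/2 - 12*sqrt(2)*u - u - 12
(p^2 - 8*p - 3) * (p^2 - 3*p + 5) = p^4 - 11*p^3 + 26*p^2 - 31*p - 15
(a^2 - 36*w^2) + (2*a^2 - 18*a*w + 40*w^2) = 3*a^2 - 18*a*w + 4*w^2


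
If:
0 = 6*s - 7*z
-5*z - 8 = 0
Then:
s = -28/15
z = -8/5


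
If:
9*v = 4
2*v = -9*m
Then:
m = -8/81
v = 4/9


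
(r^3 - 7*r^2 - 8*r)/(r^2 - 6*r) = (r^2 - 7*r - 8)/(r - 6)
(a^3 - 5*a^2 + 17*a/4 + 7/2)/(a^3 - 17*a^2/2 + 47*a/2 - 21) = (a + 1/2)/(a - 3)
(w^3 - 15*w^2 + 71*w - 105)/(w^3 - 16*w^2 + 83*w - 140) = (w - 3)/(w - 4)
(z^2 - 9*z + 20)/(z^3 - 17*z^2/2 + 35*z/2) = 2*(z - 4)/(z*(2*z - 7))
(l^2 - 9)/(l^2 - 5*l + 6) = (l + 3)/(l - 2)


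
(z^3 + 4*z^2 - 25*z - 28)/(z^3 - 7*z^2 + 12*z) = (z^2 + 8*z + 7)/(z*(z - 3))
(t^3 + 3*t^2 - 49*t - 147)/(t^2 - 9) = (t^2 - 49)/(t - 3)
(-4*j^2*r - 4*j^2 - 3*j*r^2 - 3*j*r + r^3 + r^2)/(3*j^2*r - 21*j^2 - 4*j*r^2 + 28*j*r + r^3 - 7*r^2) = (-4*j^2*r - 4*j^2 - 3*j*r^2 - 3*j*r + r^3 + r^2)/(3*j^2*r - 21*j^2 - 4*j*r^2 + 28*j*r + r^3 - 7*r^2)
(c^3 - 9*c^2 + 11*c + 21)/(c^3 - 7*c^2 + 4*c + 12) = (c^2 - 10*c + 21)/(c^2 - 8*c + 12)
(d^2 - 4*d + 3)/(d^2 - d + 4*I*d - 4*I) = (d - 3)/(d + 4*I)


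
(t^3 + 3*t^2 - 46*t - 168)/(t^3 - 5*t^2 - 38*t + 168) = (t + 4)/(t - 4)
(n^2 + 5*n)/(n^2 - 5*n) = (n + 5)/(n - 5)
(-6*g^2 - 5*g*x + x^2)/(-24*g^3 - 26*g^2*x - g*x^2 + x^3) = 1/(4*g + x)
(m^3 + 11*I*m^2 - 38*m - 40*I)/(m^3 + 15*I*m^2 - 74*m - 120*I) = (m + 2*I)/(m + 6*I)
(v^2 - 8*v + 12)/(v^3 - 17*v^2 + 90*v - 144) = (v - 2)/(v^2 - 11*v + 24)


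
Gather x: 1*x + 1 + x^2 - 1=x^2 + x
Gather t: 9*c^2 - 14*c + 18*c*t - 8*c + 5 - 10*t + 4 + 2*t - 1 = 9*c^2 - 22*c + t*(18*c - 8) + 8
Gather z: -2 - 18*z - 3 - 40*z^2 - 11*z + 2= -40*z^2 - 29*z - 3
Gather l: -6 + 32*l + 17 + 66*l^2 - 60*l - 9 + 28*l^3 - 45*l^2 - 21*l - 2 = 28*l^3 + 21*l^2 - 49*l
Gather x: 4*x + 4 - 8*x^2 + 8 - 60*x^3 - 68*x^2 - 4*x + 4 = -60*x^3 - 76*x^2 + 16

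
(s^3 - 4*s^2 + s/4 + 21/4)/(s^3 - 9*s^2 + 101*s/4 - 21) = (s + 1)/(s - 4)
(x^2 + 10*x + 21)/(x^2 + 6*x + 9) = (x + 7)/(x + 3)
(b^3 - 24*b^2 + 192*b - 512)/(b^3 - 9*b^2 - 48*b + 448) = (b - 8)/(b + 7)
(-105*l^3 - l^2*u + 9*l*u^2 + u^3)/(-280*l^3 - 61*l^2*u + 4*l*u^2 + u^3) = (-3*l + u)/(-8*l + u)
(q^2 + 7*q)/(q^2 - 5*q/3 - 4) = 3*q*(q + 7)/(3*q^2 - 5*q - 12)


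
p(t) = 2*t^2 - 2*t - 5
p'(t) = 4*t - 2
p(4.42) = 25.23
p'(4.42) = 15.68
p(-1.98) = 6.80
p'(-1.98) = -9.92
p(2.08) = -0.51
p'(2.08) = 6.32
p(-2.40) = 11.32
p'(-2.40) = -11.60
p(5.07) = 36.27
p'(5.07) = 18.28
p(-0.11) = -4.76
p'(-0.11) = -2.44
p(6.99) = 78.74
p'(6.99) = 25.96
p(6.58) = 68.43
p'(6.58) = 24.32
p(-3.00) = 19.00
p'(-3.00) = -14.00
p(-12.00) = 307.00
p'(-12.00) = -50.00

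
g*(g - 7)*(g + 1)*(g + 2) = g^4 - 4*g^3 - 19*g^2 - 14*g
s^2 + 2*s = s*(s + 2)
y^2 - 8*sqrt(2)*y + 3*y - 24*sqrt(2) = (y + 3)*(y - 8*sqrt(2))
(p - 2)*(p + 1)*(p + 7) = p^3 + 6*p^2 - 9*p - 14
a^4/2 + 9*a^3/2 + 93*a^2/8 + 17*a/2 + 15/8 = (a/2 + 1/4)*(a + 1/2)*(a + 3)*(a + 5)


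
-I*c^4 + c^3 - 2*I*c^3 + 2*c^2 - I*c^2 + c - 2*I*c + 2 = (c + 2)*(c - I)*(c + I)*(-I*c + 1)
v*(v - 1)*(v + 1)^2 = v^4 + v^3 - v^2 - v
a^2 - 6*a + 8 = (a - 4)*(a - 2)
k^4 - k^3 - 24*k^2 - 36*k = k*(k - 6)*(k + 2)*(k + 3)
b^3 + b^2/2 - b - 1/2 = (b - 1)*(b + 1/2)*(b + 1)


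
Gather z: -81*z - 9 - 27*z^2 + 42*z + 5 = -27*z^2 - 39*z - 4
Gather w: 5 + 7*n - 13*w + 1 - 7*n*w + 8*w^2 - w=7*n + 8*w^2 + w*(-7*n - 14) + 6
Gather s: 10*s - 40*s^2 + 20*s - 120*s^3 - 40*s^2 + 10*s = -120*s^3 - 80*s^2 + 40*s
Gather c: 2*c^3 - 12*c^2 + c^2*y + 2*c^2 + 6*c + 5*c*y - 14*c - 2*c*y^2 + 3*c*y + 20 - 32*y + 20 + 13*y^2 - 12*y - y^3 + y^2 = 2*c^3 + c^2*(y - 10) + c*(-2*y^2 + 8*y - 8) - y^3 + 14*y^2 - 44*y + 40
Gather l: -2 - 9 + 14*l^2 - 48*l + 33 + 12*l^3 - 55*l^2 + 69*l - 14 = 12*l^3 - 41*l^2 + 21*l + 8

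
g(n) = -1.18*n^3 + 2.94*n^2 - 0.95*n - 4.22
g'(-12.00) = -581.27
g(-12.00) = 2469.58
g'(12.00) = -440.15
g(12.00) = -1631.30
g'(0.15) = -0.15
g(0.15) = -4.30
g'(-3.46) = -63.67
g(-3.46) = 83.14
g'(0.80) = 1.49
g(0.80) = -3.70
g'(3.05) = -15.95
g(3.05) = -13.25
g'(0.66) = 1.39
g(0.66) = -3.91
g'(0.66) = 1.39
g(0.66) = -3.91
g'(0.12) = -0.30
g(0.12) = -4.29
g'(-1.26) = -13.98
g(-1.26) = 4.00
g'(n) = -3.54*n^2 + 5.88*n - 0.95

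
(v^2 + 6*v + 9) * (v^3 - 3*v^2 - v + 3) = v^5 + 3*v^4 - 10*v^3 - 30*v^2 + 9*v + 27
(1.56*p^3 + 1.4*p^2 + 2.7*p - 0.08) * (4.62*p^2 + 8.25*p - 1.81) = 7.2072*p^5 + 19.338*p^4 + 21.2004*p^3 + 19.3714*p^2 - 5.547*p + 0.1448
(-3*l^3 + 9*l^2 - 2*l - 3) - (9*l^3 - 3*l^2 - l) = -12*l^3 + 12*l^2 - l - 3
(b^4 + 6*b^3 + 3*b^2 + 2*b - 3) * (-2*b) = -2*b^5 - 12*b^4 - 6*b^3 - 4*b^2 + 6*b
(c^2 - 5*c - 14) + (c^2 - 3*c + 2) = 2*c^2 - 8*c - 12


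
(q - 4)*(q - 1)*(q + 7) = q^3 + 2*q^2 - 31*q + 28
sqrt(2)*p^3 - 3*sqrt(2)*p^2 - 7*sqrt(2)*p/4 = p*(p - 7/2)*(sqrt(2)*p + sqrt(2)/2)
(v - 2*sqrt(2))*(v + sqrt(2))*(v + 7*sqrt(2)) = v^3 + 6*sqrt(2)*v^2 - 18*v - 28*sqrt(2)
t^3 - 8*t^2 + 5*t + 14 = (t - 7)*(t - 2)*(t + 1)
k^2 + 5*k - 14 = (k - 2)*(k + 7)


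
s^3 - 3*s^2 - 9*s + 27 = (s - 3)^2*(s + 3)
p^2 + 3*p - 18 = (p - 3)*(p + 6)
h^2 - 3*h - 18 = (h - 6)*(h + 3)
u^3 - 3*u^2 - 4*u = u*(u - 4)*(u + 1)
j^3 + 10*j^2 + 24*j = j*(j + 4)*(j + 6)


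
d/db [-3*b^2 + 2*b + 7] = 2 - 6*b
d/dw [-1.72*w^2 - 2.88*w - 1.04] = -3.44*w - 2.88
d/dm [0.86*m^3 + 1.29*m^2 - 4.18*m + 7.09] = 2.58*m^2 + 2.58*m - 4.18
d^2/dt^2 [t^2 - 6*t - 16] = 2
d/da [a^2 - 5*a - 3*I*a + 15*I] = 2*a - 5 - 3*I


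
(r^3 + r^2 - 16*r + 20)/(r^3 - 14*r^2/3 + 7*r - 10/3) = 3*(r^2 + 3*r - 10)/(3*r^2 - 8*r + 5)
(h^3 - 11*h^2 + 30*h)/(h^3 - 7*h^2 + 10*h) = (h - 6)/(h - 2)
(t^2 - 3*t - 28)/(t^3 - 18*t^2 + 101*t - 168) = (t + 4)/(t^2 - 11*t + 24)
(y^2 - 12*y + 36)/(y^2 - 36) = (y - 6)/(y + 6)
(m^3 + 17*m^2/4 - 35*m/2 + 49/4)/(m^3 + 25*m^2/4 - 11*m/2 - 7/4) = (4*m - 7)/(4*m + 1)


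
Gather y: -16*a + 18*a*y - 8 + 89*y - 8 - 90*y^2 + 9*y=-16*a - 90*y^2 + y*(18*a + 98) - 16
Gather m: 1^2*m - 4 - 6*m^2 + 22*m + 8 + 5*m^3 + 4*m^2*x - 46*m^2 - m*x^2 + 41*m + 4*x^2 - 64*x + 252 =5*m^3 + m^2*(4*x - 52) + m*(64 - x^2) + 4*x^2 - 64*x + 256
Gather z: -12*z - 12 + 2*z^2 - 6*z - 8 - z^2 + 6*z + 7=z^2 - 12*z - 13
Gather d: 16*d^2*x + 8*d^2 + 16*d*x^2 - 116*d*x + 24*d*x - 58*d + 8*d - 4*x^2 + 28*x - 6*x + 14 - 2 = d^2*(16*x + 8) + d*(16*x^2 - 92*x - 50) - 4*x^2 + 22*x + 12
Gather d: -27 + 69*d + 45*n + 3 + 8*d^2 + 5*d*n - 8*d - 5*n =8*d^2 + d*(5*n + 61) + 40*n - 24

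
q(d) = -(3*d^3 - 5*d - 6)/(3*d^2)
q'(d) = -(9*d^2 - 5)/(3*d^2) + 2*(3*d^3 - 5*d - 6)/(3*d^3)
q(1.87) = -0.41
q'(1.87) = -2.09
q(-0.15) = 77.93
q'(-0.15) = 1110.11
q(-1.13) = 1.22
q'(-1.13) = 0.47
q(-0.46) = 6.29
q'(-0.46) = 32.22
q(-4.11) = 3.82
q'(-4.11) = -1.04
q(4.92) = -4.50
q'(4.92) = -1.10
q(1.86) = -0.39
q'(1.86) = -2.10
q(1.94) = -0.55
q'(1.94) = -1.99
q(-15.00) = 14.90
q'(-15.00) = -1.01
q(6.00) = -5.67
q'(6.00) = -1.06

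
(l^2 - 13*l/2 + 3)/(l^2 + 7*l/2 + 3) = (2*l^2 - 13*l + 6)/(2*l^2 + 7*l + 6)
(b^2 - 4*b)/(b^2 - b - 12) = b/(b + 3)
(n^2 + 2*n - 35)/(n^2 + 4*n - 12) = (n^2 + 2*n - 35)/(n^2 + 4*n - 12)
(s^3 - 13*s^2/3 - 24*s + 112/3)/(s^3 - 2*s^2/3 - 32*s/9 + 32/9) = 3*(s^2 - 3*s - 28)/(3*s^2 + 2*s - 8)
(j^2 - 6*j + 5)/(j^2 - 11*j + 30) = (j - 1)/(j - 6)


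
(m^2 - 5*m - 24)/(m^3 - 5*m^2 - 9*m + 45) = (m - 8)/(m^2 - 8*m + 15)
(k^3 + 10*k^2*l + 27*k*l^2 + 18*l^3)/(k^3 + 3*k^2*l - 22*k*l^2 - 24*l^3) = (k + 3*l)/(k - 4*l)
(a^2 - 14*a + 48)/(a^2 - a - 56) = (a - 6)/(a + 7)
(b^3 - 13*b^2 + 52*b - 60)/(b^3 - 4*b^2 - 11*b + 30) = (b - 6)/(b + 3)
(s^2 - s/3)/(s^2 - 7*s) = (s - 1/3)/(s - 7)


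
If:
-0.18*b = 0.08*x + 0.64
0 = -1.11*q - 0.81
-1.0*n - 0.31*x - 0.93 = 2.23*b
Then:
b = -0.444444444444444*x - 3.55555555555556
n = 0.681111111111111*x + 6.99888888888889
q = -0.73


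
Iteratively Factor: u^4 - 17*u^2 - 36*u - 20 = (u + 2)*(u^3 - 2*u^2 - 13*u - 10) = (u + 1)*(u + 2)*(u^2 - 3*u - 10) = (u + 1)*(u + 2)^2*(u - 5)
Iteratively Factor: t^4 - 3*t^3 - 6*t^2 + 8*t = (t)*(t^3 - 3*t^2 - 6*t + 8) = t*(t - 4)*(t^2 + t - 2) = t*(t - 4)*(t - 1)*(t + 2)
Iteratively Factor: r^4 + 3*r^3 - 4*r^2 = (r)*(r^3 + 3*r^2 - 4*r) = r*(r - 1)*(r^2 + 4*r) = r^2*(r - 1)*(r + 4)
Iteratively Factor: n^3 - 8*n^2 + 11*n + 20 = (n - 5)*(n^2 - 3*n - 4) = (n - 5)*(n - 4)*(n + 1)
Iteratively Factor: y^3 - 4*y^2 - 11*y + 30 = (y + 3)*(y^2 - 7*y + 10) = (y - 2)*(y + 3)*(y - 5)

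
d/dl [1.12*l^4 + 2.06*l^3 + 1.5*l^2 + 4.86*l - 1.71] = 4.48*l^3 + 6.18*l^2 + 3.0*l + 4.86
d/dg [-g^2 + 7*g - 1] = 7 - 2*g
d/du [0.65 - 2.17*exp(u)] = -2.17*exp(u)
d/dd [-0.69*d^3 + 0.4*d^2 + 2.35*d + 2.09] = -2.07*d^2 + 0.8*d + 2.35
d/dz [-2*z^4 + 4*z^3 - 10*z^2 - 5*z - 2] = -8*z^3 + 12*z^2 - 20*z - 5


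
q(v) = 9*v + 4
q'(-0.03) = 9.00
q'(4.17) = 9.00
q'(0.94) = 9.00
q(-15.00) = -131.00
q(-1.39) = -8.51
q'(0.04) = 9.00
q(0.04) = 4.36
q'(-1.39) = 9.00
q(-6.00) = -50.00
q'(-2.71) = 9.00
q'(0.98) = 9.00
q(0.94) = 12.46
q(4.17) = 41.53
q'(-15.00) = 9.00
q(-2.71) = -20.39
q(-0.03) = 3.73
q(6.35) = 61.15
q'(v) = 9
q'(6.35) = 9.00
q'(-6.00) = 9.00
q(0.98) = 12.82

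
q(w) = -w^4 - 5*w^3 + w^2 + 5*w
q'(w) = -4*w^3 - 15*w^2 + 2*w + 5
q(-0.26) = -1.15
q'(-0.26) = 3.54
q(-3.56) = 59.84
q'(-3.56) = -11.75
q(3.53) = -345.10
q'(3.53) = -350.80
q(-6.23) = -289.76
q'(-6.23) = 377.56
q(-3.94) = 60.66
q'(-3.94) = 8.92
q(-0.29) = -1.25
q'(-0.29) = 3.26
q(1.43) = -9.61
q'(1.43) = -34.51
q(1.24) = -4.16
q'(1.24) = -23.21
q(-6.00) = -210.00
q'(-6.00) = 317.00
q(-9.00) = -2880.00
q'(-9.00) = 1688.00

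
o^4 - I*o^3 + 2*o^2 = o^2*(o - 2*I)*(o + I)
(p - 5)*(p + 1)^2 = p^3 - 3*p^2 - 9*p - 5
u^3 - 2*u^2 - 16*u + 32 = (u - 4)*(u - 2)*(u + 4)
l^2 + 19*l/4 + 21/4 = (l + 7/4)*(l + 3)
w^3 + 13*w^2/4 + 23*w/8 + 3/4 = (w + 1/2)*(w + 3/4)*(w + 2)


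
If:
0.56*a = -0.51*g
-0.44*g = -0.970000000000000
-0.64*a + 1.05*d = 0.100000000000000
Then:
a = -2.01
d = -1.13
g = 2.20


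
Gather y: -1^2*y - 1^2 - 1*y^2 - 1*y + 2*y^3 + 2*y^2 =2*y^3 + y^2 - 2*y - 1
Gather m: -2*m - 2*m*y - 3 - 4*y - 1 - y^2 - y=m*(-2*y - 2) - y^2 - 5*y - 4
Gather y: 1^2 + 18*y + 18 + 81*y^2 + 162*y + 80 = 81*y^2 + 180*y + 99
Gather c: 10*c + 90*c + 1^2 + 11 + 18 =100*c + 30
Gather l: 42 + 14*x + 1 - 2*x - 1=12*x + 42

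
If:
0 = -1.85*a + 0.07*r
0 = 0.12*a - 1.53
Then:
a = 12.75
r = 336.96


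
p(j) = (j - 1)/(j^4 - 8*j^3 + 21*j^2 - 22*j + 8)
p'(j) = (j - 1)*(-4*j^3 + 24*j^2 - 42*j + 22)/(j^4 - 8*j^3 + 21*j^2 - 22*j + 8)^2 + 1/(j^4 - 8*j^3 + 21*j^2 - 22*j + 8)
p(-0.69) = -0.05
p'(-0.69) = -0.06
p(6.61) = 0.01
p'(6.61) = -0.01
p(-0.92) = -0.04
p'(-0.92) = -0.04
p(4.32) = 0.41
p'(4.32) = -1.56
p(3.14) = -0.48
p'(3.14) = 0.09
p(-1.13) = -0.03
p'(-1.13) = -0.03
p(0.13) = -0.16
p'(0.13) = -0.31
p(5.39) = 0.05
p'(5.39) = -0.06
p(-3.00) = -0.00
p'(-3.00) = 0.00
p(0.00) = -0.12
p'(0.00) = -0.22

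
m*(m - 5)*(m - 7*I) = m^3 - 5*m^2 - 7*I*m^2 + 35*I*m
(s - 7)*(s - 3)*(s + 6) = s^3 - 4*s^2 - 39*s + 126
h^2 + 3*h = h*(h + 3)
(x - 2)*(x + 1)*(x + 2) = x^3 + x^2 - 4*x - 4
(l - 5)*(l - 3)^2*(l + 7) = l^4 - 4*l^3 - 38*l^2 + 228*l - 315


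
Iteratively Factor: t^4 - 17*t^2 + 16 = (t - 4)*(t^3 + 4*t^2 - t - 4) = (t - 4)*(t + 1)*(t^2 + 3*t - 4) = (t - 4)*(t + 1)*(t + 4)*(t - 1)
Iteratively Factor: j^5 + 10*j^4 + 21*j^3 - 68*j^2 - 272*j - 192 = (j + 4)*(j^4 + 6*j^3 - 3*j^2 - 56*j - 48) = (j + 1)*(j + 4)*(j^3 + 5*j^2 - 8*j - 48) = (j + 1)*(j + 4)^2*(j^2 + j - 12) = (j - 3)*(j + 1)*(j + 4)^2*(j + 4)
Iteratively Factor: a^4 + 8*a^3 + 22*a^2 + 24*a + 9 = (a + 3)*(a^3 + 5*a^2 + 7*a + 3) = (a + 1)*(a + 3)*(a^2 + 4*a + 3) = (a + 1)*(a + 3)^2*(a + 1)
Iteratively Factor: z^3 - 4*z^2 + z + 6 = (z + 1)*(z^2 - 5*z + 6) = (z - 3)*(z + 1)*(z - 2)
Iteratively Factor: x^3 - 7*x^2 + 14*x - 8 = (x - 2)*(x^2 - 5*x + 4) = (x - 4)*(x - 2)*(x - 1)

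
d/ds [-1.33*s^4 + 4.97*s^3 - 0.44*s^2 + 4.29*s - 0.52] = -5.32*s^3 + 14.91*s^2 - 0.88*s + 4.29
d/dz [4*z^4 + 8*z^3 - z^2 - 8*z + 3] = 16*z^3 + 24*z^2 - 2*z - 8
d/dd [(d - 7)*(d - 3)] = 2*d - 10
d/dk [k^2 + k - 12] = 2*k + 1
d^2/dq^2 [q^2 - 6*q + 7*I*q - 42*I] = 2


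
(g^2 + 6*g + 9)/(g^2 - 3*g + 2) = (g^2 + 6*g + 9)/(g^2 - 3*g + 2)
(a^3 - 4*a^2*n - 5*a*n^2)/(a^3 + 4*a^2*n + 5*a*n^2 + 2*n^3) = a*(a - 5*n)/(a^2 + 3*a*n + 2*n^2)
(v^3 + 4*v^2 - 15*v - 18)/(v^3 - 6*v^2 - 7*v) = (v^2 + 3*v - 18)/(v*(v - 7))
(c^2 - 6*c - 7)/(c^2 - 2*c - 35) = (c + 1)/(c + 5)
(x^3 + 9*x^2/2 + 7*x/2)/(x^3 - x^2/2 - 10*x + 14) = x*(x + 1)/(x^2 - 4*x + 4)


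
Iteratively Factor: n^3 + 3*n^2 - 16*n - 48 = (n - 4)*(n^2 + 7*n + 12) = (n - 4)*(n + 4)*(n + 3)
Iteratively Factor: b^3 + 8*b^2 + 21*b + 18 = (b + 2)*(b^2 + 6*b + 9) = (b + 2)*(b + 3)*(b + 3)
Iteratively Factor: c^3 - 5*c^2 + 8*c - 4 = (c - 1)*(c^2 - 4*c + 4) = (c - 2)*(c - 1)*(c - 2)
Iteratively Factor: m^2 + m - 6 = (m + 3)*(m - 2)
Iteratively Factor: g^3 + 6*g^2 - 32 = (g + 4)*(g^2 + 2*g - 8) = (g + 4)^2*(g - 2)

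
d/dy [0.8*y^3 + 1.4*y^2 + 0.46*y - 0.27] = 2.4*y^2 + 2.8*y + 0.46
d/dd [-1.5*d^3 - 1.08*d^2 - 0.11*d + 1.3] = -4.5*d^2 - 2.16*d - 0.11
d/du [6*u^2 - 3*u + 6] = 12*u - 3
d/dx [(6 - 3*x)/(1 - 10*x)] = 57/(10*x - 1)^2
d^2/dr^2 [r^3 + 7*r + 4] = 6*r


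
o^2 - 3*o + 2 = (o - 2)*(o - 1)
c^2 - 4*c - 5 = (c - 5)*(c + 1)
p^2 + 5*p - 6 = (p - 1)*(p + 6)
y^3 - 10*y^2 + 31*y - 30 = (y - 5)*(y - 3)*(y - 2)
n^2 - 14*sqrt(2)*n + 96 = (n - 8*sqrt(2))*(n - 6*sqrt(2))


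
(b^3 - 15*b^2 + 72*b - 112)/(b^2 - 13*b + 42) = (b^2 - 8*b + 16)/(b - 6)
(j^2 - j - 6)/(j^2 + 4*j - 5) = (j^2 - j - 6)/(j^2 + 4*j - 5)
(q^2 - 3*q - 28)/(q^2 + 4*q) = (q - 7)/q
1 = 1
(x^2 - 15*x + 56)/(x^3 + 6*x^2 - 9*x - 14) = (x^2 - 15*x + 56)/(x^3 + 6*x^2 - 9*x - 14)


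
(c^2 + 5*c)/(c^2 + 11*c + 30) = c/(c + 6)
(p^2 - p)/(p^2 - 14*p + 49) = p*(p - 1)/(p^2 - 14*p + 49)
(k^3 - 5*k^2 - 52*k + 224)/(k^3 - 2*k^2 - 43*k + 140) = (k - 8)/(k - 5)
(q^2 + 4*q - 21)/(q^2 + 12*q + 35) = (q - 3)/(q + 5)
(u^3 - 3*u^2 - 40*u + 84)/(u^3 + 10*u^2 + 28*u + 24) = (u^2 - 9*u + 14)/(u^2 + 4*u + 4)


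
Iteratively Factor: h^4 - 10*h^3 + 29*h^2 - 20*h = (h)*(h^3 - 10*h^2 + 29*h - 20) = h*(h - 1)*(h^2 - 9*h + 20) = h*(h - 5)*(h - 1)*(h - 4)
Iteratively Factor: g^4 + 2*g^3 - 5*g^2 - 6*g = (g - 2)*(g^3 + 4*g^2 + 3*g) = (g - 2)*(g + 3)*(g^2 + g) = g*(g - 2)*(g + 3)*(g + 1)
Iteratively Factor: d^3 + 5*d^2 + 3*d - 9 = (d + 3)*(d^2 + 2*d - 3) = (d - 1)*(d + 3)*(d + 3)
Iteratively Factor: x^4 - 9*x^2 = (x + 3)*(x^3 - 3*x^2) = x*(x + 3)*(x^2 - 3*x) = x^2*(x + 3)*(x - 3)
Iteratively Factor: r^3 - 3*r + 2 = (r + 2)*(r^2 - 2*r + 1) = (r - 1)*(r + 2)*(r - 1)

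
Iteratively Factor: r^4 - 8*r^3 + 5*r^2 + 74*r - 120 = (r - 2)*(r^3 - 6*r^2 - 7*r + 60) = (r - 4)*(r - 2)*(r^2 - 2*r - 15) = (r - 5)*(r - 4)*(r - 2)*(r + 3)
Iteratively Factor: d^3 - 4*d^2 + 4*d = (d)*(d^2 - 4*d + 4) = d*(d - 2)*(d - 2)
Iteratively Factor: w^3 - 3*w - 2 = (w - 2)*(w^2 + 2*w + 1) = (w - 2)*(w + 1)*(w + 1)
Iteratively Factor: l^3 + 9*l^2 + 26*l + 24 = (l + 2)*(l^2 + 7*l + 12) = (l + 2)*(l + 4)*(l + 3)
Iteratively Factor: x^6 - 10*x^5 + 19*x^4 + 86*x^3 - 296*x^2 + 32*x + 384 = (x + 3)*(x^5 - 13*x^4 + 58*x^3 - 88*x^2 - 32*x + 128) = (x - 4)*(x + 3)*(x^4 - 9*x^3 + 22*x^2 - 32) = (x - 4)*(x + 1)*(x + 3)*(x^3 - 10*x^2 + 32*x - 32) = (x - 4)^2*(x + 1)*(x + 3)*(x^2 - 6*x + 8) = (x - 4)^2*(x - 2)*(x + 1)*(x + 3)*(x - 4)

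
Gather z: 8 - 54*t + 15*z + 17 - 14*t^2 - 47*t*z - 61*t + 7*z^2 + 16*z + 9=-14*t^2 - 115*t + 7*z^2 + z*(31 - 47*t) + 34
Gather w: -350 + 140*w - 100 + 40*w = 180*w - 450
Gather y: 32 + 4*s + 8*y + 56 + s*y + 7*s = 11*s + y*(s + 8) + 88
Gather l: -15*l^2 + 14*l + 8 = -15*l^2 + 14*l + 8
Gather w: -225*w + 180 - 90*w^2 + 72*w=-90*w^2 - 153*w + 180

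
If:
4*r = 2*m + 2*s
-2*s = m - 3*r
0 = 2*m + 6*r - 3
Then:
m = 3/8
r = 3/8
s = 3/8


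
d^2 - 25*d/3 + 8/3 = (d - 8)*(d - 1/3)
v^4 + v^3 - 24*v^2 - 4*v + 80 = (v - 4)*(v - 2)*(v + 2)*(v + 5)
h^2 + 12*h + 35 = (h + 5)*(h + 7)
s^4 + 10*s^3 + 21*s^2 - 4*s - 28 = (s - 1)*(s + 2)^2*(s + 7)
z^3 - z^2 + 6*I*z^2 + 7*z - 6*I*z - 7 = (z - 1)*(z - I)*(z + 7*I)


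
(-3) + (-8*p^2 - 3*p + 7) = -8*p^2 - 3*p + 4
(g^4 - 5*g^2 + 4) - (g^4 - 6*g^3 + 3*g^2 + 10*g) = 6*g^3 - 8*g^2 - 10*g + 4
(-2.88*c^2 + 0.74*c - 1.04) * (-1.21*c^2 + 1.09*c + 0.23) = 3.4848*c^4 - 4.0346*c^3 + 1.4026*c^2 - 0.9634*c - 0.2392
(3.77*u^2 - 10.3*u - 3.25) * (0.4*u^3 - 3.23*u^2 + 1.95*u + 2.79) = 1.508*u^5 - 16.2971*u^4 + 39.3205*u^3 + 0.930799999999998*u^2 - 35.0745*u - 9.0675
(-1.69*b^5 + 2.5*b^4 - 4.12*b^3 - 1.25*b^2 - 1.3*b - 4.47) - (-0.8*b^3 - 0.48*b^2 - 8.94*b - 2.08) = -1.69*b^5 + 2.5*b^4 - 3.32*b^3 - 0.77*b^2 + 7.64*b - 2.39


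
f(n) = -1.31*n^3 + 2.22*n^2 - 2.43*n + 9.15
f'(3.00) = -24.48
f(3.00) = -13.53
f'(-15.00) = -953.28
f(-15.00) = 4966.35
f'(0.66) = -1.21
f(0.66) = 8.14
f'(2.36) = -13.84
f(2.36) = -1.44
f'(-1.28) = -14.55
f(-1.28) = 18.64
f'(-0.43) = -5.07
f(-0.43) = 10.71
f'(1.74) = -6.60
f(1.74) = 4.74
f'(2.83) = -21.34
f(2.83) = -9.64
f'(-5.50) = -145.73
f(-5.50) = 307.62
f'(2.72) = -19.43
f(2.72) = -7.40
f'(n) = -3.93*n^2 + 4.44*n - 2.43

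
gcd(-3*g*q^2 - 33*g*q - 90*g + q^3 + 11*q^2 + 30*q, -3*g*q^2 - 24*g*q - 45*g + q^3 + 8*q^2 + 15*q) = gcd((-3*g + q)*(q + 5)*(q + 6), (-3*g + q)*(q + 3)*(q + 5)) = -3*g*q - 15*g + q^2 + 5*q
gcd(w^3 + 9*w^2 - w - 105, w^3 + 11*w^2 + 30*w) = w + 5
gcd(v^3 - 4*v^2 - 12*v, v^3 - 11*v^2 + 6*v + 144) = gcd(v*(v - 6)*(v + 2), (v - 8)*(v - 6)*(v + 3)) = v - 6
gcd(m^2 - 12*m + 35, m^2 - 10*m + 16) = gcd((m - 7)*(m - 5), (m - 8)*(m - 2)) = 1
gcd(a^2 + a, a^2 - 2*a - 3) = a + 1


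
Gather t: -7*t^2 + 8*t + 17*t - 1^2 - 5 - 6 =-7*t^2 + 25*t - 12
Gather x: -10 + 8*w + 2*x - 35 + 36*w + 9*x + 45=44*w + 11*x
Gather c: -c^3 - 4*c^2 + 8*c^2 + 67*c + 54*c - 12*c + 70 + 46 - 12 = -c^3 + 4*c^2 + 109*c + 104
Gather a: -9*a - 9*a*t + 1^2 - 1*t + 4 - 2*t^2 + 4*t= a*(-9*t - 9) - 2*t^2 + 3*t + 5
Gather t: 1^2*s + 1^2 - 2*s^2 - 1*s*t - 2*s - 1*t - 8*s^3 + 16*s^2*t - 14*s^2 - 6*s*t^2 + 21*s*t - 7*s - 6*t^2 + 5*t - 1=-8*s^3 - 16*s^2 - 8*s + t^2*(-6*s - 6) + t*(16*s^2 + 20*s + 4)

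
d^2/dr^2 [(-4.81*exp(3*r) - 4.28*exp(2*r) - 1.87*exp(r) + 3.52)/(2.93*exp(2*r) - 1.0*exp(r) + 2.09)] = (-41.2933689999999*exp(6*r) + 42.2799*exp(5*r) - 106.744157*exp(4*r) + 326.535936*exp(3*r) - 124.492335*exp(2*r) - 161.391868*exp(r) - 0.811546999999999)*exp(r)/(25.153757*exp(6*r) - 25.7547*exp(5*r) + 62.617323*exp(4*r) - 37.7422*exp(3*r) + 44.665599*exp(2*r) - 13.1043*exp(r) + 9.129329)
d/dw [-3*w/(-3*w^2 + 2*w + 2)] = 3*(-3*w^2 - 2)/(9*w^4 - 12*w^3 - 8*w^2 + 8*w + 4)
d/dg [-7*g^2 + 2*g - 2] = 2 - 14*g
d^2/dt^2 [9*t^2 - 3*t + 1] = 18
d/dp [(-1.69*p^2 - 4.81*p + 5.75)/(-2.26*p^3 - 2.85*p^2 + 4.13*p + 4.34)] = (-3.8194*p^4 - 21.7412*p^3 + 18.2968*p^2 + 18.1058*p - 44.6229)/(5.1076*p^6 + 12.882*p^5 - 10.5451*p^4 - 43.1578*p^3 - 7.6811*p^2 + 35.8484*p + 18.8356)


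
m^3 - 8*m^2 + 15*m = m*(m - 5)*(m - 3)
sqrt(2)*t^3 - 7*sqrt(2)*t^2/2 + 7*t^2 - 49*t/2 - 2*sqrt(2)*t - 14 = (t - 4)*(t + 7*sqrt(2)/2)*(sqrt(2)*t + sqrt(2)/2)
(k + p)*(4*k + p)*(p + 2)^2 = 4*k^2*p^2 + 16*k^2*p + 16*k^2 + 5*k*p^3 + 20*k*p^2 + 20*k*p + p^4 + 4*p^3 + 4*p^2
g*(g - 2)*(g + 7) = g^3 + 5*g^2 - 14*g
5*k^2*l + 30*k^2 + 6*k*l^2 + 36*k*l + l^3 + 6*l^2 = (k + l)*(5*k + l)*(l + 6)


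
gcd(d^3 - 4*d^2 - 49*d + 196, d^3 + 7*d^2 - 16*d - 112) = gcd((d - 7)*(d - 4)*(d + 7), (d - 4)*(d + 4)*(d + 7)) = d^2 + 3*d - 28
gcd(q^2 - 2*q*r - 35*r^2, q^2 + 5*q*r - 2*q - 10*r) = q + 5*r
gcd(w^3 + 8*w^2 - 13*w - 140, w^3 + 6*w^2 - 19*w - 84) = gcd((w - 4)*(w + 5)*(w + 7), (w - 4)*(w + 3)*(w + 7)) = w^2 + 3*w - 28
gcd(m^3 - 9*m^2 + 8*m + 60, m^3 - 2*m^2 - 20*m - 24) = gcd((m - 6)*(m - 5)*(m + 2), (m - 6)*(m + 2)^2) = m^2 - 4*m - 12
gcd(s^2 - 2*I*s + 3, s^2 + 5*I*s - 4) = s + I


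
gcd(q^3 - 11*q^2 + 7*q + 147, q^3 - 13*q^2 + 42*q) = q - 7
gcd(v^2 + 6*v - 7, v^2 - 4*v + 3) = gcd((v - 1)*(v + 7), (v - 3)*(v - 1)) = v - 1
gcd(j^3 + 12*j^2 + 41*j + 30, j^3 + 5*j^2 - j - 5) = j^2 + 6*j + 5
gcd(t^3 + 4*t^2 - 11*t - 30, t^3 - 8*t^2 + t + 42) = t^2 - t - 6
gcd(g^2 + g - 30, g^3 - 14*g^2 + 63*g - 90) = g - 5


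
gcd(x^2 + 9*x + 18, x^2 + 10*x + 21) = x + 3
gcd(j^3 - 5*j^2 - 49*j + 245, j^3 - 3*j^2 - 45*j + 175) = j^2 + 2*j - 35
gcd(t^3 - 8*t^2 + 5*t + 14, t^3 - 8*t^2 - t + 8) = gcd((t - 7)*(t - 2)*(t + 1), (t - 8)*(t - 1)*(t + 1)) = t + 1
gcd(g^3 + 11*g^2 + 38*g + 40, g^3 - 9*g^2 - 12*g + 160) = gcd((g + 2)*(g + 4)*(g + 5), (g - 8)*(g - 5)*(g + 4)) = g + 4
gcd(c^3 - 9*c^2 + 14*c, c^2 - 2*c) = c^2 - 2*c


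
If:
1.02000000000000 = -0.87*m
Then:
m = -1.17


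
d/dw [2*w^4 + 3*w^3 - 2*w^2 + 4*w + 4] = 8*w^3 + 9*w^2 - 4*w + 4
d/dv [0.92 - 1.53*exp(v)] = -1.53*exp(v)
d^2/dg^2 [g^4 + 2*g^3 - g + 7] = 12*g*(g + 1)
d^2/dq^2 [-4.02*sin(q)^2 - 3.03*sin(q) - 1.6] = 3.03*sin(q) - 8.04*cos(2*q)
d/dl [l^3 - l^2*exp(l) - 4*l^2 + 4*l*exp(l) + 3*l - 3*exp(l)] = -l^2*exp(l) + 3*l^2 + 2*l*exp(l) - 8*l + exp(l) + 3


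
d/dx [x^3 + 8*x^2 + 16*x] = 3*x^2 + 16*x + 16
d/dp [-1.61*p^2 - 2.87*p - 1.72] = -3.22*p - 2.87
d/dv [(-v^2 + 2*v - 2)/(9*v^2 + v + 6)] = (-19*v^2 + 24*v + 14)/(81*v^4 + 18*v^3 + 109*v^2 + 12*v + 36)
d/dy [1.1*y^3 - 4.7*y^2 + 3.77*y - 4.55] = 3.3*y^2 - 9.4*y + 3.77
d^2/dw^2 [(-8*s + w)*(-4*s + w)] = 2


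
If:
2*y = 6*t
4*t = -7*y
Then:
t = 0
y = 0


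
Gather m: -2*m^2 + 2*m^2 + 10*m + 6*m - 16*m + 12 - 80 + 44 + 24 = 0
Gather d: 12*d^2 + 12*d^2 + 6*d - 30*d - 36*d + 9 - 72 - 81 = 24*d^2 - 60*d - 144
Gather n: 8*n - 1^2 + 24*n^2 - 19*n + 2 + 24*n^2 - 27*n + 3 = 48*n^2 - 38*n + 4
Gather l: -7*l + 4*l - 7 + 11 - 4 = -3*l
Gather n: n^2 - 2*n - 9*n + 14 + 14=n^2 - 11*n + 28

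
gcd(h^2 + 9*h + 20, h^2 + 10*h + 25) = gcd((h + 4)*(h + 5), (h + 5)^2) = h + 5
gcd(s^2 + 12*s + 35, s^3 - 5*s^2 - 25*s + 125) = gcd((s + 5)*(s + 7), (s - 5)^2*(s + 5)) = s + 5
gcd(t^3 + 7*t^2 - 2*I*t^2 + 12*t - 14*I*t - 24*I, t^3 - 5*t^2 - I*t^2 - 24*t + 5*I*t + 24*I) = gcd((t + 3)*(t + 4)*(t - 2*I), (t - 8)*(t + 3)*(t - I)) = t + 3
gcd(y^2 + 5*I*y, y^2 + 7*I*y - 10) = y + 5*I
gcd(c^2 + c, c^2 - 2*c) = c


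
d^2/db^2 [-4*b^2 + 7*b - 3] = -8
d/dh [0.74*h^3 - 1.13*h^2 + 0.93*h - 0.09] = 2.22*h^2 - 2.26*h + 0.93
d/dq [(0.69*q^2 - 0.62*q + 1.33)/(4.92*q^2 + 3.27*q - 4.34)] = (5.3067*q^2 - 19.0764*q - 1.6583)/(24.2064*q^4 + 32.1768*q^3 - 32.0127*q^2 - 28.3836*q + 18.8356)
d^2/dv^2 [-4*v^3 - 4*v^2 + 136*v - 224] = -24*v - 8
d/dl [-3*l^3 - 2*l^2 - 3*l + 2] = -9*l^2 - 4*l - 3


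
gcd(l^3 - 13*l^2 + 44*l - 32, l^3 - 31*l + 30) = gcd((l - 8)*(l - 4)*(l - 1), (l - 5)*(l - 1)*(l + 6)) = l - 1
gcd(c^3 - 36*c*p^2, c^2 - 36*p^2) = -c^2 + 36*p^2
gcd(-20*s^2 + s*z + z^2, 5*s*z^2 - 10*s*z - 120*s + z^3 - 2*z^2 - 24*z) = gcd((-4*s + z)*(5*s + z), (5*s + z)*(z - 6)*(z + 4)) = 5*s + z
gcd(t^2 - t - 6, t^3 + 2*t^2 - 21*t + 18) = t - 3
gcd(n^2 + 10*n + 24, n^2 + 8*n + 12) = n + 6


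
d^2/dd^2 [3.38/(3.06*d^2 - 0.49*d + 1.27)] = (-63.297936*d^2 + 10.135944*d + 3.38*(6.12*d - 0.49)*(12.24*d - 0.98) - 26.270712)/(3.06*d^2 - 0.49*d + 1.27)^3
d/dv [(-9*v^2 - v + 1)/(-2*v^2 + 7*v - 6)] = (-65*v^2 + 112*v - 1)/(4*v^4 - 28*v^3 + 73*v^2 - 84*v + 36)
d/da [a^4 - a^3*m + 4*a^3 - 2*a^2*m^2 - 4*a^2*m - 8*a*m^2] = 4*a^3 - 3*a^2*m + 12*a^2 - 4*a*m^2 - 8*a*m - 8*m^2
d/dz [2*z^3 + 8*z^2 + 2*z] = 6*z^2 + 16*z + 2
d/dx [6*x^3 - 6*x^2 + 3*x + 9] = 18*x^2 - 12*x + 3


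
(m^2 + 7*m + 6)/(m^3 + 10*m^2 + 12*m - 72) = (m + 1)/(m^2 + 4*m - 12)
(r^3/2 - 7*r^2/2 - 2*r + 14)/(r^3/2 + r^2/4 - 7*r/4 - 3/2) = 2*(r^2 - 5*r - 14)/(2*r^2 + 5*r + 3)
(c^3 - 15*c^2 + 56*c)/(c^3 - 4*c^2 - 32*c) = (c - 7)/(c + 4)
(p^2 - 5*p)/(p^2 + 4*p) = (p - 5)/(p + 4)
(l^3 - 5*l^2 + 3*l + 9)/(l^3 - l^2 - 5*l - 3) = (l - 3)/(l + 1)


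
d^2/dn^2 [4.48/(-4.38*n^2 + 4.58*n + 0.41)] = (-171.892224*n^2 + 179.741184*n + 4.48*(8.76*n - 4.58)*(17.52*n - 9.16) + 16.090368)/(-4.38*n^2 + 4.58*n + 0.41)^3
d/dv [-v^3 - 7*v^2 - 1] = v*(-3*v - 14)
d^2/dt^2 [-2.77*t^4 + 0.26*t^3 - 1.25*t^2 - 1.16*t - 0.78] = -33.24*t^2 + 1.56*t - 2.5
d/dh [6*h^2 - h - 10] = 12*h - 1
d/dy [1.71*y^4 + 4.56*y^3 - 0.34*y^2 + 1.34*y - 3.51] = 6.84*y^3 + 13.68*y^2 - 0.68*y + 1.34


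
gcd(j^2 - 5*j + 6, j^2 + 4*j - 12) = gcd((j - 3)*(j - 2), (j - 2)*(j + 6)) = j - 2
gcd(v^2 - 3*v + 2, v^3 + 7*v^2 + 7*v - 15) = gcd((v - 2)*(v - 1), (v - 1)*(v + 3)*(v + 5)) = v - 1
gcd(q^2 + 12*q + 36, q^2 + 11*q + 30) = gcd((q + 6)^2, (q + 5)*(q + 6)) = q + 6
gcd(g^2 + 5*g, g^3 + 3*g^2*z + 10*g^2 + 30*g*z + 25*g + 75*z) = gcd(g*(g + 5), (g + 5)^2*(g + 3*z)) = g + 5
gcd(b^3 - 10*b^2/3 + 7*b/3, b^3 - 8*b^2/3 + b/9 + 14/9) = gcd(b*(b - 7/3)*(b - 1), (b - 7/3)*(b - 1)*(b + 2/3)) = b^2 - 10*b/3 + 7/3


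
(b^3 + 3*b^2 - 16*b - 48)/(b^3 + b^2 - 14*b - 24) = (b + 4)/(b + 2)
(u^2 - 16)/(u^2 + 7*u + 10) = (u^2 - 16)/(u^2 + 7*u + 10)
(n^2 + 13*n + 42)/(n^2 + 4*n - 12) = (n + 7)/(n - 2)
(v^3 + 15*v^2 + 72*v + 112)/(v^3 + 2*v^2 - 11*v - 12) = (v^2 + 11*v + 28)/(v^2 - 2*v - 3)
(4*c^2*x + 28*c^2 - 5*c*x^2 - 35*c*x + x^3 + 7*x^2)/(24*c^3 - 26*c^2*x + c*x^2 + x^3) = (x + 7)/(6*c + x)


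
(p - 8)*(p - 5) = p^2 - 13*p + 40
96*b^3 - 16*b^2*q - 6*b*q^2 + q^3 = (-6*b + q)*(-4*b + q)*(4*b + q)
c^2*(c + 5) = c^3 + 5*c^2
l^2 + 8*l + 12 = (l + 2)*(l + 6)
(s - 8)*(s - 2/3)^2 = s^3 - 28*s^2/3 + 100*s/9 - 32/9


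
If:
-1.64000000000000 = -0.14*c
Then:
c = 11.71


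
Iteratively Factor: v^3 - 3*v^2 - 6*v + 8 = (v - 4)*(v^2 + v - 2) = (v - 4)*(v - 1)*(v + 2)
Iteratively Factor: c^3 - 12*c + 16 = (c - 2)*(c^2 + 2*c - 8) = (c - 2)^2*(c + 4)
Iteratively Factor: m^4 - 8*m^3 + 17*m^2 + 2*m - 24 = (m - 3)*(m^3 - 5*m^2 + 2*m + 8) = (m - 3)*(m - 2)*(m^2 - 3*m - 4) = (m - 3)*(m - 2)*(m + 1)*(m - 4)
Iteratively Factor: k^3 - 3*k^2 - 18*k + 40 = (k + 4)*(k^2 - 7*k + 10) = (k - 5)*(k + 4)*(k - 2)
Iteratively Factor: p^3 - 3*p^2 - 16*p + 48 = (p + 4)*(p^2 - 7*p + 12) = (p - 3)*(p + 4)*(p - 4)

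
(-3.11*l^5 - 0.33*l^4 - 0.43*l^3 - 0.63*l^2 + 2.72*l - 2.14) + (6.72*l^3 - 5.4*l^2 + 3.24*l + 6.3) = -3.11*l^5 - 0.33*l^4 + 6.29*l^3 - 6.03*l^2 + 5.96*l + 4.16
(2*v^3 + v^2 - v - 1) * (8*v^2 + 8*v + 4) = 16*v^5 + 24*v^4 + 8*v^3 - 12*v^2 - 12*v - 4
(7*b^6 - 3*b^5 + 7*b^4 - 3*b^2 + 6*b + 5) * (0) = 0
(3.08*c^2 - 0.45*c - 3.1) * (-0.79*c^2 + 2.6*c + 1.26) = -2.4332*c^4 + 8.3635*c^3 + 5.1598*c^2 - 8.627*c - 3.906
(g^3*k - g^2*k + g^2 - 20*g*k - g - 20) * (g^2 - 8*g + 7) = g^5*k - 9*g^4*k + g^4 - 5*g^3*k - 9*g^3 + 153*g^2*k - 5*g^2 - 140*g*k + 153*g - 140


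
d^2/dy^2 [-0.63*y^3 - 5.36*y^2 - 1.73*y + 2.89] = -3.78*y - 10.72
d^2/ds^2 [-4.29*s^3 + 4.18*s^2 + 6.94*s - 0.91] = 8.36 - 25.74*s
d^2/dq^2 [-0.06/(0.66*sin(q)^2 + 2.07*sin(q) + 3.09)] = (0.104544*sin(q)^4 + 0.245916*sin(q)^3 - 0.389178*sin(q)^2 - 0.87561*sin(q) - 0.26946)/(0.66*sin(q)^2 + 2.07*sin(q) + 3.09)^3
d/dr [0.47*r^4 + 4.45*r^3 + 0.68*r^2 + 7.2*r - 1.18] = 1.88*r^3 + 13.35*r^2 + 1.36*r + 7.2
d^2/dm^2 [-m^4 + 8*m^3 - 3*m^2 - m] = -12*m^2 + 48*m - 6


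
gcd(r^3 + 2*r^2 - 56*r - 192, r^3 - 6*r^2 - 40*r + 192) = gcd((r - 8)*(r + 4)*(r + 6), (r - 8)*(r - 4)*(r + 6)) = r^2 - 2*r - 48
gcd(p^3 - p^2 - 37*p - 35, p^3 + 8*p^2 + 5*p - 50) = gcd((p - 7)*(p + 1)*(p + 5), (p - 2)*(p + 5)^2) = p + 5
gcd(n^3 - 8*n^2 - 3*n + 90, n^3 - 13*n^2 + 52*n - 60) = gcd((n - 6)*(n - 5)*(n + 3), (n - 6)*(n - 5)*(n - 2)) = n^2 - 11*n + 30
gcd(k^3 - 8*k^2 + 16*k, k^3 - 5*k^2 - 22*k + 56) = 1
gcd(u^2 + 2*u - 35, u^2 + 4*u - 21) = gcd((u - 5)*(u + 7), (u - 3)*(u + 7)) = u + 7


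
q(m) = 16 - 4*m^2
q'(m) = -8*m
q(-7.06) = -183.37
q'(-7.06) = 56.48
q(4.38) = -60.74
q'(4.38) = -35.04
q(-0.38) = 15.42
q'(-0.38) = 3.04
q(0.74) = 13.81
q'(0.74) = -5.92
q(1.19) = 10.34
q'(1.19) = -9.52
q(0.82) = 13.31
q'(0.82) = -6.56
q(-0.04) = 15.99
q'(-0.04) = 0.32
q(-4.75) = -74.25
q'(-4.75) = 38.00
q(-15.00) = -884.00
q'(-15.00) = 120.00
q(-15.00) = -884.00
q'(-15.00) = 120.00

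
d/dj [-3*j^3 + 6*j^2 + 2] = 3*j*(4 - 3*j)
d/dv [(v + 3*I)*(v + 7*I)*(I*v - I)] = 3*I*v^2 - 2*v*(10 + I) + 10 - 21*I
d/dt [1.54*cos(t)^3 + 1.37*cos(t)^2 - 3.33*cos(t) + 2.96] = (-4.62*cos(t)^2 - 2.74*cos(t) + 3.33)*sin(t)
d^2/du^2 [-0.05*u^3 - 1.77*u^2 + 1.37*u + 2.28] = -0.3*u - 3.54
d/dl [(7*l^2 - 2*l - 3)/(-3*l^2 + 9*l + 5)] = (57*l^2 + 52*l + 17)/(9*l^4 - 54*l^3 + 51*l^2 + 90*l + 25)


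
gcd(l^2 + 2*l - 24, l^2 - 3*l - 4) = l - 4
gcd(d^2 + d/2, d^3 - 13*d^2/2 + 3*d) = d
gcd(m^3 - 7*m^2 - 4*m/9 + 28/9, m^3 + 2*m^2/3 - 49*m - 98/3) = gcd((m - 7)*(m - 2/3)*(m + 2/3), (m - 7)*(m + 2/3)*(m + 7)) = m^2 - 19*m/3 - 14/3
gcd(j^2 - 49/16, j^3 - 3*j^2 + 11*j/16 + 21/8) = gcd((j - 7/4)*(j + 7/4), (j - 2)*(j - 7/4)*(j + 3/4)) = j - 7/4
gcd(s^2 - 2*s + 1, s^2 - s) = s - 1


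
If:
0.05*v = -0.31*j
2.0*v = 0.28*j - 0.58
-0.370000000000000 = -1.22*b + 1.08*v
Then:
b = 0.05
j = 0.05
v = -0.28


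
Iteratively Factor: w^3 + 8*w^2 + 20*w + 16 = (w + 4)*(w^2 + 4*w + 4) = (w + 2)*(w + 4)*(w + 2)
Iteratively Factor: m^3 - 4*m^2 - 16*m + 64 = (m - 4)*(m^2 - 16) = (m - 4)^2*(m + 4)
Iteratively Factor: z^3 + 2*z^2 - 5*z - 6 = (z + 1)*(z^2 + z - 6) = (z - 2)*(z + 1)*(z + 3)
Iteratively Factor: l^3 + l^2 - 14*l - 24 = (l + 3)*(l^2 - 2*l - 8) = (l - 4)*(l + 3)*(l + 2)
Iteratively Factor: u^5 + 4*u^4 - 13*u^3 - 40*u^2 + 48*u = (u + 4)*(u^4 - 13*u^2 + 12*u) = (u - 3)*(u + 4)*(u^3 + 3*u^2 - 4*u) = (u - 3)*(u + 4)^2*(u^2 - u) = (u - 3)*(u - 1)*(u + 4)^2*(u)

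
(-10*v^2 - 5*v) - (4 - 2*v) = -10*v^2 - 3*v - 4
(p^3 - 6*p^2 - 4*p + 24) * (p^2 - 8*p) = p^5 - 14*p^4 + 44*p^3 + 56*p^2 - 192*p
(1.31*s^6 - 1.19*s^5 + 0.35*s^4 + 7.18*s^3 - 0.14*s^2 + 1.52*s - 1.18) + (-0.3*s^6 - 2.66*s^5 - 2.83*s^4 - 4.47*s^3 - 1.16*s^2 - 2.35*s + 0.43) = 1.01*s^6 - 3.85*s^5 - 2.48*s^4 + 2.71*s^3 - 1.3*s^2 - 0.83*s - 0.75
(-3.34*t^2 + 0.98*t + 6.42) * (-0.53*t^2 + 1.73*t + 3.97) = 1.7702*t^4 - 6.2976*t^3 - 14.967*t^2 + 14.9972*t + 25.4874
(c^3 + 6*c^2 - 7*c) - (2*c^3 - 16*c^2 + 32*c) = -c^3 + 22*c^2 - 39*c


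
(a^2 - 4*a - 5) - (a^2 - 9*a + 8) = 5*a - 13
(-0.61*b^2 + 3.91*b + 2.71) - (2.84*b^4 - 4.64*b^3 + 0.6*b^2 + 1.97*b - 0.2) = -2.84*b^4 + 4.64*b^3 - 1.21*b^2 + 1.94*b + 2.91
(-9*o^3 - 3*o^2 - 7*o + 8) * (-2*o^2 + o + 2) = 18*o^5 - 3*o^4 - 7*o^3 - 29*o^2 - 6*o + 16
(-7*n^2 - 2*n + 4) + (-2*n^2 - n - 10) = -9*n^2 - 3*n - 6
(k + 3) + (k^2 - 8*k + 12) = k^2 - 7*k + 15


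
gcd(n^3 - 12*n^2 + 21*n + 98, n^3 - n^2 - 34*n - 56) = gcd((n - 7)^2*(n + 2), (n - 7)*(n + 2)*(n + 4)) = n^2 - 5*n - 14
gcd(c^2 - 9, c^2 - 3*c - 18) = c + 3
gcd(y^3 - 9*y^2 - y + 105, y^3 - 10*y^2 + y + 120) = y^2 - 2*y - 15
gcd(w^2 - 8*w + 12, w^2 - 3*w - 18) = w - 6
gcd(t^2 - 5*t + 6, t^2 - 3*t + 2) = t - 2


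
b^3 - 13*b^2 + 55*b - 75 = (b - 5)^2*(b - 3)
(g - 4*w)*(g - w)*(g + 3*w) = g^3 - 2*g^2*w - 11*g*w^2 + 12*w^3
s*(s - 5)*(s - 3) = s^3 - 8*s^2 + 15*s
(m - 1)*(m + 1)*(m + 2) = m^3 + 2*m^2 - m - 2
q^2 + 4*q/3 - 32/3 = (q - 8/3)*(q + 4)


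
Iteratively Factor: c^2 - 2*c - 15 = (c - 5)*(c + 3)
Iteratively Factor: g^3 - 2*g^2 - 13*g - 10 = (g + 1)*(g^2 - 3*g - 10) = (g + 1)*(g + 2)*(g - 5)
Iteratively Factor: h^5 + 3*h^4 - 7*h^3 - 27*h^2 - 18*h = (h + 1)*(h^4 + 2*h^3 - 9*h^2 - 18*h) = (h + 1)*(h + 3)*(h^3 - h^2 - 6*h) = h*(h + 1)*(h + 3)*(h^2 - h - 6) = h*(h - 3)*(h + 1)*(h + 3)*(h + 2)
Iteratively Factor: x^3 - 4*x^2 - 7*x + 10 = (x - 5)*(x^2 + x - 2) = (x - 5)*(x - 1)*(x + 2)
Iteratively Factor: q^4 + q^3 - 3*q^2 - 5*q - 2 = (q + 1)*(q^3 - 3*q - 2) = (q + 1)^2*(q^2 - q - 2) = (q + 1)^3*(q - 2)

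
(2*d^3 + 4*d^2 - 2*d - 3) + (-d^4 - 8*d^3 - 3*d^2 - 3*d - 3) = -d^4 - 6*d^3 + d^2 - 5*d - 6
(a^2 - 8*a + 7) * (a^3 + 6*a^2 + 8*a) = a^5 - 2*a^4 - 33*a^3 - 22*a^2 + 56*a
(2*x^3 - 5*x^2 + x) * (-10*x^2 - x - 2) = -20*x^5 + 48*x^4 - 9*x^3 + 9*x^2 - 2*x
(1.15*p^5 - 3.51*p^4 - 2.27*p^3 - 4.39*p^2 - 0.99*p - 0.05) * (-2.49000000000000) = -2.8635*p^5 + 8.7399*p^4 + 5.6523*p^3 + 10.9311*p^2 + 2.4651*p + 0.1245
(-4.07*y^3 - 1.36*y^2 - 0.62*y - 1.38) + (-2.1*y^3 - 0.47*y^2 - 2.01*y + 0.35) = -6.17*y^3 - 1.83*y^2 - 2.63*y - 1.03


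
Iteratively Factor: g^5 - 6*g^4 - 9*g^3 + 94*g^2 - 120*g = (g - 3)*(g^4 - 3*g^3 - 18*g^2 + 40*g) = (g - 3)*(g - 2)*(g^3 - g^2 - 20*g) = (g - 5)*(g - 3)*(g - 2)*(g^2 + 4*g) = g*(g - 5)*(g - 3)*(g - 2)*(g + 4)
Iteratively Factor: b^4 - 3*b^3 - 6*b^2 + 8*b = (b + 2)*(b^3 - 5*b^2 + 4*b) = b*(b + 2)*(b^2 - 5*b + 4) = b*(b - 4)*(b + 2)*(b - 1)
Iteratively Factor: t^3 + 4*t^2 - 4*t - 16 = (t - 2)*(t^2 + 6*t + 8) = (t - 2)*(t + 2)*(t + 4)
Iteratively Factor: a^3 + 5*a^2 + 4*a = (a)*(a^2 + 5*a + 4) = a*(a + 4)*(a + 1)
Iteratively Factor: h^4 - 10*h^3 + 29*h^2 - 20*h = (h - 4)*(h^3 - 6*h^2 + 5*h) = (h - 4)*(h - 1)*(h^2 - 5*h) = h*(h - 4)*(h - 1)*(h - 5)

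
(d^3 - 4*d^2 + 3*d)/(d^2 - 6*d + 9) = d*(d - 1)/(d - 3)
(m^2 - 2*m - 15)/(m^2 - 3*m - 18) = (m - 5)/(m - 6)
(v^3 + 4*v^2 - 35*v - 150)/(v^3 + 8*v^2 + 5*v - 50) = (v - 6)/(v - 2)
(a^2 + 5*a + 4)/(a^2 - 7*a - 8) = (a + 4)/(a - 8)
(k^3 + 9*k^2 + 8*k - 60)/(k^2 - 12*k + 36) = (k^3 + 9*k^2 + 8*k - 60)/(k^2 - 12*k + 36)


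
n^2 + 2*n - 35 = (n - 5)*(n + 7)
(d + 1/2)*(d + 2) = d^2 + 5*d/2 + 1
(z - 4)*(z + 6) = z^2 + 2*z - 24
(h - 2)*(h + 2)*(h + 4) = h^3 + 4*h^2 - 4*h - 16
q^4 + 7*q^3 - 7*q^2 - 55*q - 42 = (q - 3)*(q + 1)*(q + 2)*(q + 7)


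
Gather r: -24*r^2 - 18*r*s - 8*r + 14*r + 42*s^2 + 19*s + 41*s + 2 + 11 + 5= -24*r^2 + r*(6 - 18*s) + 42*s^2 + 60*s + 18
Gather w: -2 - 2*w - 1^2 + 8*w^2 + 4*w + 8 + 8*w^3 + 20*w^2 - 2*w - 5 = 8*w^3 + 28*w^2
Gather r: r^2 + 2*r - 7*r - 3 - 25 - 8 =r^2 - 5*r - 36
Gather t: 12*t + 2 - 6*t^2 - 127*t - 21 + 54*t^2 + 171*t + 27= 48*t^2 + 56*t + 8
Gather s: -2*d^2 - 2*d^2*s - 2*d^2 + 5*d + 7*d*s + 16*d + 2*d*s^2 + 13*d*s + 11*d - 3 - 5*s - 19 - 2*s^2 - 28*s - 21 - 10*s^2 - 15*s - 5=-4*d^2 + 32*d + s^2*(2*d - 12) + s*(-2*d^2 + 20*d - 48) - 48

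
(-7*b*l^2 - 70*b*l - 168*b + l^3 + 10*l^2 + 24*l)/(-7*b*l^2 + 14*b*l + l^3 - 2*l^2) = (l^2 + 10*l + 24)/(l*(l - 2))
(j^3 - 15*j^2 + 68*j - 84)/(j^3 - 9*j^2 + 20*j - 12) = (j - 7)/(j - 1)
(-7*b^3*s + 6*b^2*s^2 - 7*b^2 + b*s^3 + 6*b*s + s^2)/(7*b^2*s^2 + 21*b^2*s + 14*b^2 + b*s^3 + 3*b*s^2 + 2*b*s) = (-b^2*s + b*s^2 - b + s)/(b*(s^2 + 3*s + 2))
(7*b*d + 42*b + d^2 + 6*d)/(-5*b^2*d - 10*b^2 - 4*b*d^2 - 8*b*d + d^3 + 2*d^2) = (-7*b*d - 42*b - d^2 - 6*d)/(5*b^2*d + 10*b^2 + 4*b*d^2 + 8*b*d - d^3 - 2*d^2)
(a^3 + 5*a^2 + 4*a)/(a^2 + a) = a + 4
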